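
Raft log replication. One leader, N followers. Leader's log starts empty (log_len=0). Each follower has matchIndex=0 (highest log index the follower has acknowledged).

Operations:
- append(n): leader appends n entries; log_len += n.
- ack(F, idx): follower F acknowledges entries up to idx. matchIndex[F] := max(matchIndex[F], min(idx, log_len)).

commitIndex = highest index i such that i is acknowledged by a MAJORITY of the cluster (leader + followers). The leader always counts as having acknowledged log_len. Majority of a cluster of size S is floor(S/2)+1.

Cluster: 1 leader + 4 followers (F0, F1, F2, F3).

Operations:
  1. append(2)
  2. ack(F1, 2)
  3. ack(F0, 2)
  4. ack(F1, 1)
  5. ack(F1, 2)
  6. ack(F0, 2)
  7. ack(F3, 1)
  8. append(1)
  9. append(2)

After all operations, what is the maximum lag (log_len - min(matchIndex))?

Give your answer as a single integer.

Op 1: append 2 -> log_len=2
Op 2: F1 acks idx 2 -> match: F0=0 F1=2 F2=0 F3=0; commitIndex=0
Op 3: F0 acks idx 2 -> match: F0=2 F1=2 F2=0 F3=0; commitIndex=2
Op 4: F1 acks idx 1 -> match: F0=2 F1=2 F2=0 F3=0; commitIndex=2
Op 5: F1 acks idx 2 -> match: F0=2 F1=2 F2=0 F3=0; commitIndex=2
Op 6: F0 acks idx 2 -> match: F0=2 F1=2 F2=0 F3=0; commitIndex=2
Op 7: F3 acks idx 1 -> match: F0=2 F1=2 F2=0 F3=1; commitIndex=2
Op 8: append 1 -> log_len=3
Op 9: append 2 -> log_len=5

Answer: 5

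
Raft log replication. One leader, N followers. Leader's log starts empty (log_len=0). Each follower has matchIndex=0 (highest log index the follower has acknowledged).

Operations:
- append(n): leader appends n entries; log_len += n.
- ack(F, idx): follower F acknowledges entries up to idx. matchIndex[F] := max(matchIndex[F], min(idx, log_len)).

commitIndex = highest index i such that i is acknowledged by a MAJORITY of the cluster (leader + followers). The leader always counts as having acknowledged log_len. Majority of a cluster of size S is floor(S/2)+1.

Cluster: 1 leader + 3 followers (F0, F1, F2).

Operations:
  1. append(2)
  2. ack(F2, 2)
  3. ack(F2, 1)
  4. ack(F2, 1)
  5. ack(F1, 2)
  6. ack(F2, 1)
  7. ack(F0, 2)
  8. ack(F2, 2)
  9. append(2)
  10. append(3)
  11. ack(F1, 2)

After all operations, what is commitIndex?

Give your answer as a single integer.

Answer: 2

Derivation:
Op 1: append 2 -> log_len=2
Op 2: F2 acks idx 2 -> match: F0=0 F1=0 F2=2; commitIndex=0
Op 3: F2 acks idx 1 -> match: F0=0 F1=0 F2=2; commitIndex=0
Op 4: F2 acks idx 1 -> match: F0=0 F1=0 F2=2; commitIndex=0
Op 5: F1 acks idx 2 -> match: F0=0 F1=2 F2=2; commitIndex=2
Op 6: F2 acks idx 1 -> match: F0=0 F1=2 F2=2; commitIndex=2
Op 7: F0 acks idx 2 -> match: F0=2 F1=2 F2=2; commitIndex=2
Op 8: F2 acks idx 2 -> match: F0=2 F1=2 F2=2; commitIndex=2
Op 9: append 2 -> log_len=4
Op 10: append 3 -> log_len=7
Op 11: F1 acks idx 2 -> match: F0=2 F1=2 F2=2; commitIndex=2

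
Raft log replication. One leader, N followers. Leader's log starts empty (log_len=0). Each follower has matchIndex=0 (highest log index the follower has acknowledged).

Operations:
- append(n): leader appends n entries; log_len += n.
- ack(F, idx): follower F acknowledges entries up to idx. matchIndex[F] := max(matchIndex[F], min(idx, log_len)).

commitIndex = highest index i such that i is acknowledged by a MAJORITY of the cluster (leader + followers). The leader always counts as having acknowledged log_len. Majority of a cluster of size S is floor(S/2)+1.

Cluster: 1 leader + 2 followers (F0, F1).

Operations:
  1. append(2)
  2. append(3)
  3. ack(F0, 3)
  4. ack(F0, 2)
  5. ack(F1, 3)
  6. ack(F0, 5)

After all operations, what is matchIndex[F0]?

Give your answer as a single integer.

Answer: 5

Derivation:
Op 1: append 2 -> log_len=2
Op 2: append 3 -> log_len=5
Op 3: F0 acks idx 3 -> match: F0=3 F1=0; commitIndex=3
Op 4: F0 acks idx 2 -> match: F0=3 F1=0; commitIndex=3
Op 5: F1 acks idx 3 -> match: F0=3 F1=3; commitIndex=3
Op 6: F0 acks idx 5 -> match: F0=5 F1=3; commitIndex=5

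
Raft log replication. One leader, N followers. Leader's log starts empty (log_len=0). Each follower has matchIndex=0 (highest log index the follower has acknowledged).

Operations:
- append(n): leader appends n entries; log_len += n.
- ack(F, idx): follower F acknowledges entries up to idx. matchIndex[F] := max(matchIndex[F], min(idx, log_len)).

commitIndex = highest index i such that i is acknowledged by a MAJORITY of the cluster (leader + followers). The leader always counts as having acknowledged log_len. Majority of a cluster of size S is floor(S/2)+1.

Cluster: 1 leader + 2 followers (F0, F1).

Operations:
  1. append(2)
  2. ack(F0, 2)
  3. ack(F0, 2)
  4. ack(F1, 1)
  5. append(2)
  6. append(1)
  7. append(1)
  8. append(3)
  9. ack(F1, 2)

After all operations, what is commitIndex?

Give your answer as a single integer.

Answer: 2

Derivation:
Op 1: append 2 -> log_len=2
Op 2: F0 acks idx 2 -> match: F0=2 F1=0; commitIndex=2
Op 3: F0 acks idx 2 -> match: F0=2 F1=0; commitIndex=2
Op 4: F1 acks idx 1 -> match: F0=2 F1=1; commitIndex=2
Op 5: append 2 -> log_len=4
Op 6: append 1 -> log_len=5
Op 7: append 1 -> log_len=6
Op 8: append 3 -> log_len=9
Op 9: F1 acks idx 2 -> match: F0=2 F1=2; commitIndex=2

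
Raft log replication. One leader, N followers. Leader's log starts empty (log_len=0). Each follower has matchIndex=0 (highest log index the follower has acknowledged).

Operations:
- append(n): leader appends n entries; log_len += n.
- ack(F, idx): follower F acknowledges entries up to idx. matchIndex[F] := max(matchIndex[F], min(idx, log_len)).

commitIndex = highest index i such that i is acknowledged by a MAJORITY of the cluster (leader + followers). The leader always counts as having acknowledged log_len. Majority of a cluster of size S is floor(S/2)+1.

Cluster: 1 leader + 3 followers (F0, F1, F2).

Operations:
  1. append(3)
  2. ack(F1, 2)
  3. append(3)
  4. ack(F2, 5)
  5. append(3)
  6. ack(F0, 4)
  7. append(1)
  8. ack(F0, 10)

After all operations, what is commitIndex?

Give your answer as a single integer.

Answer: 5

Derivation:
Op 1: append 3 -> log_len=3
Op 2: F1 acks idx 2 -> match: F0=0 F1=2 F2=0; commitIndex=0
Op 3: append 3 -> log_len=6
Op 4: F2 acks idx 5 -> match: F0=0 F1=2 F2=5; commitIndex=2
Op 5: append 3 -> log_len=9
Op 6: F0 acks idx 4 -> match: F0=4 F1=2 F2=5; commitIndex=4
Op 7: append 1 -> log_len=10
Op 8: F0 acks idx 10 -> match: F0=10 F1=2 F2=5; commitIndex=5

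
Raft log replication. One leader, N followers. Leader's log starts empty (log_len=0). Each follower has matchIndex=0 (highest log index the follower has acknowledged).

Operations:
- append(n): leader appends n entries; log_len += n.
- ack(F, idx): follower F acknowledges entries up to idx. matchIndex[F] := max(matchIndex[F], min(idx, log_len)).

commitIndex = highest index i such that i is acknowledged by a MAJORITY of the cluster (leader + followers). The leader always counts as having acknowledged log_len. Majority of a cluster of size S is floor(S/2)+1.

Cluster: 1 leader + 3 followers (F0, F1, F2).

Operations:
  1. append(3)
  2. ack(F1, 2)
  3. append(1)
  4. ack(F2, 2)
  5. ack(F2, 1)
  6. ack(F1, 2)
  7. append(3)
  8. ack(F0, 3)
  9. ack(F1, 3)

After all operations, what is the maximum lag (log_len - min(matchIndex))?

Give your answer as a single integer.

Answer: 5

Derivation:
Op 1: append 3 -> log_len=3
Op 2: F1 acks idx 2 -> match: F0=0 F1=2 F2=0; commitIndex=0
Op 3: append 1 -> log_len=4
Op 4: F2 acks idx 2 -> match: F0=0 F1=2 F2=2; commitIndex=2
Op 5: F2 acks idx 1 -> match: F0=0 F1=2 F2=2; commitIndex=2
Op 6: F1 acks idx 2 -> match: F0=0 F1=2 F2=2; commitIndex=2
Op 7: append 3 -> log_len=7
Op 8: F0 acks idx 3 -> match: F0=3 F1=2 F2=2; commitIndex=2
Op 9: F1 acks idx 3 -> match: F0=3 F1=3 F2=2; commitIndex=3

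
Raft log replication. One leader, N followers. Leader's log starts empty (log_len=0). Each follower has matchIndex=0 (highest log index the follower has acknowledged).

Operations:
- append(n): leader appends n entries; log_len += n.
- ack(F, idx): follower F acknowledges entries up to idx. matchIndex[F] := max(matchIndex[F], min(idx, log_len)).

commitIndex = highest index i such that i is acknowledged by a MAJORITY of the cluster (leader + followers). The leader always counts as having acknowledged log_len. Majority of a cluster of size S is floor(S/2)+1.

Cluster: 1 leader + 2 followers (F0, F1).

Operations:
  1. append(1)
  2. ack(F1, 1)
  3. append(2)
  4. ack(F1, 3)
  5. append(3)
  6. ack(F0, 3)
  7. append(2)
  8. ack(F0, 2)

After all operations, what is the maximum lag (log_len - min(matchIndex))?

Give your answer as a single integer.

Op 1: append 1 -> log_len=1
Op 2: F1 acks idx 1 -> match: F0=0 F1=1; commitIndex=1
Op 3: append 2 -> log_len=3
Op 4: F1 acks idx 3 -> match: F0=0 F1=3; commitIndex=3
Op 5: append 3 -> log_len=6
Op 6: F0 acks idx 3 -> match: F0=3 F1=3; commitIndex=3
Op 7: append 2 -> log_len=8
Op 8: F0 acks idx 2 -> match: F0=3 F1=3; commitIndex=3

Answer: 5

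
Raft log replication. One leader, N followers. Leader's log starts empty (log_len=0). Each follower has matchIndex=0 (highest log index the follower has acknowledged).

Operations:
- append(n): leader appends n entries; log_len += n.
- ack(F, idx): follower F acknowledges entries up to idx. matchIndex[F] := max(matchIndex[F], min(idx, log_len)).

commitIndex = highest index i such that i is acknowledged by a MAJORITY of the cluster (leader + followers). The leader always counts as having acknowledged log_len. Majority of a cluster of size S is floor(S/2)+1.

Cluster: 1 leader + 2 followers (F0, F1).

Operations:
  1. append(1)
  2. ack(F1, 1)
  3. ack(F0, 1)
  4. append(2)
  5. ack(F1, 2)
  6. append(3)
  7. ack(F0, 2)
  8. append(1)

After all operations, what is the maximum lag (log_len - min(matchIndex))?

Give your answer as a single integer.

Answer: 5

Derivation:
Op 1: append 1 -> log_len=1
Op 2: F1 acks idx 1 -> match: F0=0 F1=1; commitIndex=1
Op 3: F0 acks idx 1 -> match: F0=1 F1=1; commitIndex=1
Op 4: append 2 -> log_len=3
Op 5: F1 acks idx 2 -> match: F0=1 F1=2; commitIndex=2
Op 6: append 3 -> log_len=6
Op 7: F0 acks idx 2 -> match: F0=2 F1=2; commitIndex=2
Op 8: append 1 -> log_len=7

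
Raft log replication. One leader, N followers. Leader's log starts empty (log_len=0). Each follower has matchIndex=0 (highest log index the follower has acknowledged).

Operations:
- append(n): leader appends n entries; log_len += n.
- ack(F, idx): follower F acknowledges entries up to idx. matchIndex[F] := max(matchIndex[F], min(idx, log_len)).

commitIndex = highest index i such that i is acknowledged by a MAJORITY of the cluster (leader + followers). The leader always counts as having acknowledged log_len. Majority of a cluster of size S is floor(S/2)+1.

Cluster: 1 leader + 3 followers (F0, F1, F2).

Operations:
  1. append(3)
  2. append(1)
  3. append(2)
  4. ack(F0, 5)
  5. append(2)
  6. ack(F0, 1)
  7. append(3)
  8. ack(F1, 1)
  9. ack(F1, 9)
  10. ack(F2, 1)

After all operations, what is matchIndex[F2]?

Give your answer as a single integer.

Answer: 1

Derivation:
Op 1: append 3 -> log_len=3
Op 2: append 1 -> log_len=4
Op 3: append 2 -> log_len=6
Op 4: F0 acks idx 5 -> match: F0=5 F1=0 F2=0; commitIndex=0
Op 5: append 2 -> log_len=8
Op 6: F0 acks idx 1 -> match: F0=5 F1=0 F2=0; commitIndex=0
Op 7: append 3 -> log_len=11
Op 8: F1 acks idx 1 -> match: F0=5 F1=1 F2=0; commitIndex=1
Op 9: F1 acks idx 9 -> match: F0=5 F1=9 F2=0; commitIndex=5
Op 10: F2 acks idx 1 -> match: F0=5 F1=9 F2=1; commitIndex=5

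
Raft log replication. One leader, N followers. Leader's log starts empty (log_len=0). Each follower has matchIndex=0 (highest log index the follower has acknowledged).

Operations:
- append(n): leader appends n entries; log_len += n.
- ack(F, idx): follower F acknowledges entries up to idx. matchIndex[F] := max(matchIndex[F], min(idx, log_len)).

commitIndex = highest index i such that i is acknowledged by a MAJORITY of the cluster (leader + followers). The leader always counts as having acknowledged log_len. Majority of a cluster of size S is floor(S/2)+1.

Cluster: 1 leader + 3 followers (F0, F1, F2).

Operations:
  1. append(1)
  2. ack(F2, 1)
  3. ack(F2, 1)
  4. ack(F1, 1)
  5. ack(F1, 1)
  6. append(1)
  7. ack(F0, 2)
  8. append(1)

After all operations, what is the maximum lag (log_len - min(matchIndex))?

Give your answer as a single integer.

Answer: 2

Derivation:
Op 1: append 1 -> log_len=1
Op 2: F2 acks idx 1 -> match: F0=0 F1=0 F2=1; commitIndex=0
Op 3: F2 acks idx 1 -> match: F0=0 F1=0 F2=1; commitIndex=0
Op 4: F1 acks idx 1 -> match: F0=0 F1=1 F2=1; commitIndex=1
Op 5: F1 acks idx 1 -> match: F0=0 F1=1 F2=1; commitIndex=1
Op 6: append 1 -> log_len=2
Op 7: F0 acks idx 2 -> match: F0=2 F1=1 F2=1; commitIndex=1
Op 8: append 1 -> log_len=3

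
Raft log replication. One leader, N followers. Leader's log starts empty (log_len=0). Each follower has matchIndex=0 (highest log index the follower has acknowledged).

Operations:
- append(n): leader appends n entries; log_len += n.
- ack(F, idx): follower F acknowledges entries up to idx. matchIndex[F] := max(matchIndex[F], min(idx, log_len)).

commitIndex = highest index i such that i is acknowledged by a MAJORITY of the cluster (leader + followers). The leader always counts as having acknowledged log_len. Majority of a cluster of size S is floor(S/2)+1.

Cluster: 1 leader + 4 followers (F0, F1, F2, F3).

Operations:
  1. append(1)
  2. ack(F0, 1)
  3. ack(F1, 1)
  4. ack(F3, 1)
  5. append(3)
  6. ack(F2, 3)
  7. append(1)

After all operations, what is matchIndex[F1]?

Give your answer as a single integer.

Answer: 1

Derivation:
Op 1: append 1 -> log_len=1
Op 2: F0 acks idx 1 -> match: F0=1 F1=0 F2=0 F3=0; commitIndex=0
Op 3: F1 acks idx 1 -> match: F0=1 F1=1 F2=0 F3=0; commitIndex=1
Op 4: F3 acks idx 1 -> match: F0=1 F1=1 F2=0 F3=1; commitIndex=1
Op 5: append 3 -> log_len=4
Op 6: F2 acks idx 3 -> match: F0=1 F1=1 F2=3 F3=1; commitIndex=1
Op 7: append 1 -> log_len=5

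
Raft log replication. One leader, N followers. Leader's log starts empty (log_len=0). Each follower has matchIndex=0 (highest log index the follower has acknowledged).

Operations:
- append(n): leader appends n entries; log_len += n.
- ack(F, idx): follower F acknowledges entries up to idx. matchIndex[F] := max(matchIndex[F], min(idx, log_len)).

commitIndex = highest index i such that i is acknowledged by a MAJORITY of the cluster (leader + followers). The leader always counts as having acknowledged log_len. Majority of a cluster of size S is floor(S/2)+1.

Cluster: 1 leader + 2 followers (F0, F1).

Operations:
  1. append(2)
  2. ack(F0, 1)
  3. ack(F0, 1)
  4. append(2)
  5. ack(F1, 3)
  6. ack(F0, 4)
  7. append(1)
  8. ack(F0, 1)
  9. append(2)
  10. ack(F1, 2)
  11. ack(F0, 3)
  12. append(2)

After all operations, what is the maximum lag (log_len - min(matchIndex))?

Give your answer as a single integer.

Op 1: append 2 -> log_len=2
Op 2: F0 acks idx 1 -> match: F0=1 F1=0; commitIndex=1
Op 3: F0 acks idx 1 -> match: F0=1 F1=0; commitIndex=1
Op 4: append 2 -> log_len=4
Op 5: F1 acks idx 3 -> match: F0=1 F1=3; commitIndex=3
Op 6: F0 acks idx 4 -> match: F0=4 F1=3; commitIndex=4
Op 7: append 1 -> log_len=5
Op 8: F0 acks idx 1 -> match: F0=4 F1=3; commitIndex=4
Op 9: append 2 -> log_len=7
Op 10: F1 acks idx 2 -> match: F0=4 F1=3; commitIndex=4
Op 11: F0 acks idx 3 -> match: F0=4 F1=3; commitIndex=4
Op 12: append 2 -> log_len=9

Answer: 6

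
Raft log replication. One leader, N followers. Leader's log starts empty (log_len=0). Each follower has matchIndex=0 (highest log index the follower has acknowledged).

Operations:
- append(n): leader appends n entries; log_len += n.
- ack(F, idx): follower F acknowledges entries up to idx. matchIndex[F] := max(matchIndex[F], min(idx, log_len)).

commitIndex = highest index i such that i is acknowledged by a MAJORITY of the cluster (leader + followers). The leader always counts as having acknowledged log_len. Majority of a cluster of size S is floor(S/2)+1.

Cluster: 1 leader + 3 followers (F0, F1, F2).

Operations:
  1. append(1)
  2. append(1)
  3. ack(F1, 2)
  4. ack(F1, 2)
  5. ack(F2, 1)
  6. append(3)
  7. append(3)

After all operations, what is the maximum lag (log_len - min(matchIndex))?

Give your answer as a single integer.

Op 1: append 1 -> log_len=1
Op 2: append 1 -> log_len=2
Op 3: F1 acks idx 2 -> match: F0=0 F1=2 F2=0; commitIndex=0
Op 4: F1 acks idx 2 -> match: F0=0 F1=2 F2=0; commitIndex=0
Op 5: F2 acks idx 1 -> match: F0=0 F1=2 F2=1; commitIndex=1
Op 6: append 3 -> log_len=5
Op 7: append 3 -> log_len=8

Answer: 8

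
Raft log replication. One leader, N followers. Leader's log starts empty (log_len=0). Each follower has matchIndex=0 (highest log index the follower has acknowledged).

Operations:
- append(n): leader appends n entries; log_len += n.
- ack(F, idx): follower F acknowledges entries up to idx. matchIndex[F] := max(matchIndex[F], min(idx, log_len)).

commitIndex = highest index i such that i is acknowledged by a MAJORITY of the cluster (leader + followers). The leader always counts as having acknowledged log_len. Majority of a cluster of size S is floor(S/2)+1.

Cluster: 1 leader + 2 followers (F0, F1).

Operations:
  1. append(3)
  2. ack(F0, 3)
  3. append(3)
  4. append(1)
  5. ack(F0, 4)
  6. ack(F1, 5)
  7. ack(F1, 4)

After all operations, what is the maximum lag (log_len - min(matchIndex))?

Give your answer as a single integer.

Answer: 3

Derivation:
Op 1: append 3 -> log_len=3
Op 2: F0 acks idx 3 -> match: F0=3 F1=0; commitIndex=3
Op 3: append 3 -> log_len=6
Op 4: append 1 -> log_len=7
Op 5: F0 acks idx 4 -> match: F0=4 F1=0; commitIndex=4
Op 6: F1 acks idx 5 -> match: F0=4 F1=5; commitIndex=5
Op 7: F1 acks idx 4 -> match: F0=4 F1=5; commitIndex=5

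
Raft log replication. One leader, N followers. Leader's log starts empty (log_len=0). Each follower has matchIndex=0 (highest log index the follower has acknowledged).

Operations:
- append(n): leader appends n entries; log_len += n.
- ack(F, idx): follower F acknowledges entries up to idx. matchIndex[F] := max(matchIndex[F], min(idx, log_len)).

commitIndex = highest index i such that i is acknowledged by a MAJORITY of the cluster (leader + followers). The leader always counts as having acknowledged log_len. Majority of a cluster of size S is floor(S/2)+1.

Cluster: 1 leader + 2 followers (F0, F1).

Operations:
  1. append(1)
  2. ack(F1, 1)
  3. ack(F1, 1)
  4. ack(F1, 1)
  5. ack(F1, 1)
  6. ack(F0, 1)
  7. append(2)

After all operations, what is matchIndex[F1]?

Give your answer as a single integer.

Op 1: append 1 -> log_len=1
Op 2: F1 acks idx 1 -> match: F0=0 F1=1; commitIndex=1
Op 3: F1 acks idx 1 -> match: F0=0 F1=1; commitIndex=1
Op 4: F1 acks idx 1 -> match: F0=0 F1=1; commitIndex=1
Op 5: F1 acks idx 1 -> match: F0=0 F1=1; commitIndex=1
Op 6: F0 acks idx 1 -> match: F0=1 F1=1; commitIndex=1
Op 7: append 2 -> log_len=3

Answer: 1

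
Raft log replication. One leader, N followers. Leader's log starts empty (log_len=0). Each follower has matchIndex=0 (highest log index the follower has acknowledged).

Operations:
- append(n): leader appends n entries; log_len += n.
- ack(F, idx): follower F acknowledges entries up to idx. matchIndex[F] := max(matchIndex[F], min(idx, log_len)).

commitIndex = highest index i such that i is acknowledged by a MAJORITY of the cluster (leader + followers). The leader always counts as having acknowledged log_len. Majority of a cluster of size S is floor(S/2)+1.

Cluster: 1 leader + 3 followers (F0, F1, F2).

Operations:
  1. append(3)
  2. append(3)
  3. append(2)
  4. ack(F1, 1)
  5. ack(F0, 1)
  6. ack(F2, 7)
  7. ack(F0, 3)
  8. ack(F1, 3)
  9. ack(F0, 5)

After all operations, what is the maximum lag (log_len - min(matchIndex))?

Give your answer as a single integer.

Answer: 5

Derivation:
Op 1: append 3 -> log_len=3
Op 2: append 3 -> log_len=6
Op 3: append 2 -> log_len=8
Op 4: F1 acks idx 1 -> match: F0=0 F1=1 F2=0; commitIndex=0
Op 5: F0 acks idx 1 -> match: F0=1 F1=1 F2=0; commitIndex=1
Op 6: F2 acks idx 7 -> match: F0=1 F1=1 F2=7; commitIndex=1
Op 7: F0 acks idx 3 -> match: F0=3 F1=1 F2=7; commitIndex=3
Op 8: F1 acks idx 3 -> match: F0=3 F1=3 F2=7; commitIndex=3
Op 9: F0 acks idx 5 -> match: F0=5 F1=3 F2=7; commitIndex=5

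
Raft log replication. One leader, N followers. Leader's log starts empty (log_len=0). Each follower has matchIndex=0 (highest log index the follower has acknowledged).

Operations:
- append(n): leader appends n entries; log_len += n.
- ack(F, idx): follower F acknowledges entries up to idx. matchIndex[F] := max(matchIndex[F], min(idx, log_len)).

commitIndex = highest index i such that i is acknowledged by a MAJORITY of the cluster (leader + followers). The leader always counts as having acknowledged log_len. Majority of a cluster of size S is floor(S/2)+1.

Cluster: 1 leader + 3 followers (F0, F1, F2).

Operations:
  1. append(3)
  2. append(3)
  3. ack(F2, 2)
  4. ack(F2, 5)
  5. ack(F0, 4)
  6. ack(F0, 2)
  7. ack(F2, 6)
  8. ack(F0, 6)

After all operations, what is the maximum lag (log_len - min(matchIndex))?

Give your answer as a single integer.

Answer: 6

Derivation:
Op 1: append 3 -> log_len=3
Op 2: append 3 -> log_len=6
Op 3: F2 acks idx 2 -> match: F0=0 F1=0 F2=2; commitIndex=0
Op 4: F2 acks idx 5 -> match: F0=0 F1=0 F2=5; commitIndex=0
Op 5: F0 acks idx 4 -> match: F0=4 F1=0 F2=5; commitIndex=4
Op 6: F0 acks idx 2 -> match: F0=4 F1=0 F2=5; commitIndex=4
Op 7: F2 acks idx 6 -> match: F0=4 F1=0 F2=6; commitIndex=4
Op 8: F0 acks idx 6 -> match: F0=6 F1=0 F2=6; commitIndex=6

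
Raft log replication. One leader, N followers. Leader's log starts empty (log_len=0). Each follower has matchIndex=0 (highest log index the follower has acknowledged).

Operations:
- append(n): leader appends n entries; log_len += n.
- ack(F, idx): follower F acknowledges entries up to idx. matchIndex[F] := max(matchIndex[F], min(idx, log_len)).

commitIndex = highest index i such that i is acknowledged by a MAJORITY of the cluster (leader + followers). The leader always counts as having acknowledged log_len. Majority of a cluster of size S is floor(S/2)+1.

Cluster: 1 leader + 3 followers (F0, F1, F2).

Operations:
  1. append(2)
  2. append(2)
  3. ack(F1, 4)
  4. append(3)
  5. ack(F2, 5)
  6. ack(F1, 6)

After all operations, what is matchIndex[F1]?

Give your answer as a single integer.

Answer: 6

Derivation:
Op 1: append 2 -> log_len=2
Op 2: append 2 -> log_len=4
Op 3: F1 acks idx 4 -> match: F0=0 F1=4 F2=0; commitIndex=0
Op 4: append 3 -> log_len=7
Op 5: F2 acks idx 5 -> match: F0=0 F1=4 F2=5; commitIndex=4
Op 6: F1 acks idx 6 -> match: F0=0 F1=6 F2=5; commitIndex=5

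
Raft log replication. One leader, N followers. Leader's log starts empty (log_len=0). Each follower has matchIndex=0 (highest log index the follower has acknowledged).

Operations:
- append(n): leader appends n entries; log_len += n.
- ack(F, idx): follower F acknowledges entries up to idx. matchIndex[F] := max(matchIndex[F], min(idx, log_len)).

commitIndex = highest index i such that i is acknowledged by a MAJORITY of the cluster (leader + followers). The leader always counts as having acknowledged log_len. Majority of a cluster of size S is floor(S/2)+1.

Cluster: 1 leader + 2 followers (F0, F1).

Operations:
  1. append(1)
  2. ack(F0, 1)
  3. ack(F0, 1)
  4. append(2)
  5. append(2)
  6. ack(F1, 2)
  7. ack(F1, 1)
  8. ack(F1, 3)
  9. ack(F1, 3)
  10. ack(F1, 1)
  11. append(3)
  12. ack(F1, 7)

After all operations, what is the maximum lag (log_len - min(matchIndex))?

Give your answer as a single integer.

Answer: 7

Derivation:
Op 1: append 1 -> log_len=1
Op 2: F0 acks idx 1 -> match: F0=1 F1=0; commitIndex=1
Op 3: F0 acks idx 1 -> match: F0=1 F1=0; commitIndex=1
Op 4: append 2 -> log_len=3
Op 5: append 2 -> log_len=5
Op 6: F1 acks idx 2 -> match: F0=1 F1=2; commitIndex=2
Op 7: F1 acks idx 1 -> match: F0=1 F1=2; commitIndex=2
Op 8: F1 acks idx 3 -> match: F0=1 F1=3; commitIndex=3
Op 9: F1 acks idx 3 -> match: F0=1 F1=3; commitIndex=3
Op 10: F1 acks idx 1 -> match: F0=1 F1=3; commitIndex=3
Op 11: append 3 -> log_len=8
Op 12: F1 acks idx 7 -> match: F0=1 F1=7; commitIndex=7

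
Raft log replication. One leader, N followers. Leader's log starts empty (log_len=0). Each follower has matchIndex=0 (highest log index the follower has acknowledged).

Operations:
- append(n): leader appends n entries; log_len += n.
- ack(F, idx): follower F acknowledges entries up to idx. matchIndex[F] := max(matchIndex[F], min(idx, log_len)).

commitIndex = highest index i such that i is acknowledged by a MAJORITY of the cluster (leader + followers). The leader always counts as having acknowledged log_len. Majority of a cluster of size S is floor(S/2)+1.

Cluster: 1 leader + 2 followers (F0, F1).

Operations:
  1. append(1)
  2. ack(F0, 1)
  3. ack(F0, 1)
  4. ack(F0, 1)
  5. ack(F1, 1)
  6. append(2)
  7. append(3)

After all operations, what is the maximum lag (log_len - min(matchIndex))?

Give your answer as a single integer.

Answer: 5

Derivation:
Op 1: append 1 -> log_len=1
Op 2: F0 acks idx 1 -> match: F0=1 F1=0; commitIndex=1
Op 3: F0 acks idx 1 -> match: F0=1 F1=0; commitIndex=1
Op 4: F0 acks idx 1 -> match: F0=1 F1=0; commitIndex=1
Op 5: F1 acks idx 1 -> match: F0=1 F1=1; commitIndex=1
Op 6: append 2 -> log_len=3
Op 7: append 3 -> log_len=6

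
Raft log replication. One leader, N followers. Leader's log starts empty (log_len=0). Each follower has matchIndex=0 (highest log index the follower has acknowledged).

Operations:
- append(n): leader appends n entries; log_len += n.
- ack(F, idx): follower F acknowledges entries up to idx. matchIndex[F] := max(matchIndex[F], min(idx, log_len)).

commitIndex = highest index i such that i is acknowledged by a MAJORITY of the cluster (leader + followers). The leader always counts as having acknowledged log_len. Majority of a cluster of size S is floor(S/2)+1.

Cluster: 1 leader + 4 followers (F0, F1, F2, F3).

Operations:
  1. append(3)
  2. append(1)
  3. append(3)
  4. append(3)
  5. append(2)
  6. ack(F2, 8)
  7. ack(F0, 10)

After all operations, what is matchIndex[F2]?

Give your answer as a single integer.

Op 1: append 3 -> log_len=3
Op 2: append 1 -> log_len=4
Op 3: append 3 -> log_len=7
Op 4: append 3 -> log_len=10
Op 5: append 2 -> log_len=12
Op 6: F2 acks idx 8 -> match: F0=0 F1=0 F2=8 F3=0; commitIndex=0
Op 7: F0 acks idx 10 -> match: F0=10 F1=0 F2=8 F3=0; commitIndex=8

Answer: 8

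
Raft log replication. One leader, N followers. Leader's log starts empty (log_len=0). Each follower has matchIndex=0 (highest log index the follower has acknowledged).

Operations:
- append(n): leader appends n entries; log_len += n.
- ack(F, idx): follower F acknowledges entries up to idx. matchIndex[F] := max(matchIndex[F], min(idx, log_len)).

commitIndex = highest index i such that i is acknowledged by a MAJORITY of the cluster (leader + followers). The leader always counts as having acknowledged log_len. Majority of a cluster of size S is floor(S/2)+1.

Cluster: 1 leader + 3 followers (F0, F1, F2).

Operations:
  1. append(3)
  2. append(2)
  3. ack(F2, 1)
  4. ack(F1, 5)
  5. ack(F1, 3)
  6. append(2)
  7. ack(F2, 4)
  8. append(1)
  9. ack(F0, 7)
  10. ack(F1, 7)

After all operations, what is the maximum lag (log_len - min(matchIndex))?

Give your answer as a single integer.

Op 1: append 3 -> log_len=3
Op 2: append 2 -> log_len=5
Op 3: F2 acks idx 1 -> match: F0=0 F1=0 F2=1; commitIndex=0
Op 4: F1 acks idx 5 -> match: F0=0 F1=5 F2=1; commitIndex=1
Op 5: F1 acks idx 3 -> match: F0=0 F1=5 F2=1; commitIndex=1
Op 6: append 2 -> log_len=7
Op 7: F2 acks idx 4 -> match: F0=0 F1=5 F2=4; commitIndex=4
Op 8: append 1 -> log_len=8
Op 9: F0 acks idx 7 -> match: F0=7 F1=5 F2=4; commitIndex=5
Op 10: F1 acks idx 7 -> match: F0=7 F1=7 F2=4; commitIndex=7

Answer: 4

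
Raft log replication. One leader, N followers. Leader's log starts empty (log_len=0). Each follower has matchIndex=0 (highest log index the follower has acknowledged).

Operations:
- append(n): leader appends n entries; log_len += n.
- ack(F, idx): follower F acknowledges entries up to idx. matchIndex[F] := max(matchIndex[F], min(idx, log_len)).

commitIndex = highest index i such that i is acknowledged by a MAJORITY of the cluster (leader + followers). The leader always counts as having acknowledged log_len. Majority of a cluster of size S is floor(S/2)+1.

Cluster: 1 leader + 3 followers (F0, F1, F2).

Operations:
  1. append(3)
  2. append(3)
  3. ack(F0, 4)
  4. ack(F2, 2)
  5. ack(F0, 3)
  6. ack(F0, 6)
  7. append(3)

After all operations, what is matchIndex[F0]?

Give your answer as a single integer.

Answer: 6

Derivation:
Op 1: append 3 -> log_len=3
Op 2: append 3 -> log_len=6
Op 3: F0 acks idx 4 -> match: F0=4 F1=0 F2=0; commitIndex=0
Op 4: F2 acks idx 2 -> match: F0=4 F1=0 F2=2; commitIndex=2
Op 5: F0 acks idx 3 -> match: F0=4 F1=0 F2=2; commitIndex=2
Op 6: F0 acks idx 6 -> match: F0=6 F1=0 F2=2; commitIndex=2
Op 7: append 3 -> log_len=9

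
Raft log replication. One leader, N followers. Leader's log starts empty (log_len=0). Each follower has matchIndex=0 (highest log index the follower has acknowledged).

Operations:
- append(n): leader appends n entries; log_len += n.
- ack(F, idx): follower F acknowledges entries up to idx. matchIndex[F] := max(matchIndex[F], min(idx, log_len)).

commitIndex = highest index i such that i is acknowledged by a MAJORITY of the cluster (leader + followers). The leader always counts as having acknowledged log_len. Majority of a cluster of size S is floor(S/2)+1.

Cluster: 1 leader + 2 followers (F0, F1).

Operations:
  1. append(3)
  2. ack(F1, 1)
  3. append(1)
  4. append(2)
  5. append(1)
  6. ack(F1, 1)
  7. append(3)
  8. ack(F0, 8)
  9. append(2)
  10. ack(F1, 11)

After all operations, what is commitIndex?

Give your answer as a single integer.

Op 1: append 3 -> log_len=3
Op 2: F1 acks idx 1 -> match: F0=0 F1=1; commitIndex=1
Op 3: append 1 -> log_len=4
Op 4: append 2 -> log_len=6
Op 5: append 1 -> log_len=7
Op 6: F1 acks idx 1 -> match: F0=0 F1=1; commitIndex=1
Op 7: append 3 -> log_len=10
Op 8: F0 acks idx 8 -> match: F0=8 F1=1; commitIndex=8
Op 9: append 2 -> log_len=12
Op 10: F1 acks idx 11 -> match: F0=8 F1=11; commitIndex=11

Answer: 11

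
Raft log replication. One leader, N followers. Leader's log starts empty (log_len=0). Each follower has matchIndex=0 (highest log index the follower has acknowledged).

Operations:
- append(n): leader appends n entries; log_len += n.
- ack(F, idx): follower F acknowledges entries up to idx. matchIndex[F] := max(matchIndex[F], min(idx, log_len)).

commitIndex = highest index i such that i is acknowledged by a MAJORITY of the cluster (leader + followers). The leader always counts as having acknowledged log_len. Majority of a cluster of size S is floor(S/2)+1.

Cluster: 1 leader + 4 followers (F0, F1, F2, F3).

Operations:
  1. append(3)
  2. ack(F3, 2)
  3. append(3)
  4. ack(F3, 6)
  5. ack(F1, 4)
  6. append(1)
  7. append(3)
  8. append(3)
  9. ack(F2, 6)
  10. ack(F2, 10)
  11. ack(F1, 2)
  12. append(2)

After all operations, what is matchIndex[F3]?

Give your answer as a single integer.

Op 1: append 3 -> log_len=3
Op 2: F3 acks idx 2 -> match: F0=0 F1=0 F2=0 F3=2; commitIndex=0
Op 3: append 3 -> log_len=6
Op 4: F3 acks idx 6 -> match: F0=0 F1=0 F2=0 F3=6; commitIndex=0
Op 5: F1 acks idx 4 -> match: F0=0 F1=4 F2=0 F3=6; commitIndex=4
Op 6: append 1 -> log_len=7
Op 7: append 3 -> log_len=10
Op 8: append 3 -> log_len=13
Op 9: F2 acks idx 6 -> match: F0=0 F1=4 F2=6 F3=6; commitIndex=6
Op 10: F2 acks idx 10 -> match: F0=0 F1=4 F2=10 F3=6; commitIndex=6
Op 11: F1 acks idx 2 -> match: F0=0 F1=4 F2=10 F3=6; commitIndex=6
Op 12: append 2 -> log_len=15

Answer: 6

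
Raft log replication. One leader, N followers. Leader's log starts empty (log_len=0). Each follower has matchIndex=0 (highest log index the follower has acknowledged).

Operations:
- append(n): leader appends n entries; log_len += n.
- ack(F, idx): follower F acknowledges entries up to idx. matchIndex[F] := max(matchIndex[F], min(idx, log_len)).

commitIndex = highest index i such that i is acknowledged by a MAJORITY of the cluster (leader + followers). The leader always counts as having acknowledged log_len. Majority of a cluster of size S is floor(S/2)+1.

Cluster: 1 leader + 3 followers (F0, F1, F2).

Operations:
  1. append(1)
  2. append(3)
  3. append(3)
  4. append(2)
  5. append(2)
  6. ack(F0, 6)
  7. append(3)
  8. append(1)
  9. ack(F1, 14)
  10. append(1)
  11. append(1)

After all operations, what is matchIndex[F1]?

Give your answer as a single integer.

Answer: 14

Derivation:
Op 1: append 1 -> log_len=1
Op 2: append 3 -> log_len=4
Op 3: append 3 -> log_len=7
Op 4: append 2 -> log_len=9
Op 5: append 2 -> log_len=11
Op 6: F0 acks idx 6 -> match: F0=6 F1=0 F2=0; commitIndex=0
Op 7: append 3 -> log_len=14
Op 8: append 1 -> log_len=15
Op 9: F1 acks idx 14 -> match: F0=6 F1=14 F2=0; commitIndex=6
Op 10: append 1 -> log_len=16
Op 11: append 1 -> log_len=17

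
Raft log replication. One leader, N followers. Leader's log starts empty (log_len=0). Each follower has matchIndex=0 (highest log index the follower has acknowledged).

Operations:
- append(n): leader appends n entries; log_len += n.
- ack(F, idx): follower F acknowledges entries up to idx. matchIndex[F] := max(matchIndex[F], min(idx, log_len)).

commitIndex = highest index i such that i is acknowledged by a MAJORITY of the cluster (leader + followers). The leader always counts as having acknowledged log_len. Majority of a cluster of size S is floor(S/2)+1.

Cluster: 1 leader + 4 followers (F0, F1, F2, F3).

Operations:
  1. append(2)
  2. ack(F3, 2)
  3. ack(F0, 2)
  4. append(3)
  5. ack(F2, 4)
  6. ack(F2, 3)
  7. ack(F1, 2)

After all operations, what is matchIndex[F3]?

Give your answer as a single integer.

Answer: 2

Derivation:
Op 1: append 2 -> log_len=2
Op 2: F3 acks idx 2 -> match: F0=0 F1=0 F2=0 F3=2; commitIndex=0
Op 3: F0 acks idx 2 -> match: F0=2 F1=0 F2=0 F3=2; commitIndex=2
Op 4: append 3 -> log_len=5
Op 5: F2 acks idx 4 -> match: F0=2 F1=0 F2=4 F3=2; commitIndex=2
Op 6: F2 acks idx 3 -> match: F0=2 F1=0 F2=4 F3=2; commitIndex=2
Op 7: F1 acks idx 2 -> match: F0=2 F1=2 F2=4 F3=2; commitIndex=2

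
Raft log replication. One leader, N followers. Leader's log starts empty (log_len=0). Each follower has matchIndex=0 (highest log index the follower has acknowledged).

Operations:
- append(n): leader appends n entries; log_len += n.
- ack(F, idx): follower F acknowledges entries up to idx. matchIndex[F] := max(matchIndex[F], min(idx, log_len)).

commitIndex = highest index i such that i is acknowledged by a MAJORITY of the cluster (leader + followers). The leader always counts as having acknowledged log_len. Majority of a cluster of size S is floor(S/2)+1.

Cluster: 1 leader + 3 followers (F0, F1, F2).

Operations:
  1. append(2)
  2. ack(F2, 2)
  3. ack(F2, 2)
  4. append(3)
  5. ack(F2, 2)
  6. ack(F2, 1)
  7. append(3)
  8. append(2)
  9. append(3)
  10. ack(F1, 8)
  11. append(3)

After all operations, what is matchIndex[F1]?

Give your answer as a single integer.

Op 1: append 2 -> log_len=2
Op 2: F2 acks idx 2 -> match: F0=0 F1=0 F2=2; commitIndex=0
Op 3: F2 acks idx 2 -> match: F0=0 F1=0 F2=2; commitIndex=0
Op 4: append 3 -> log_len=5
Op 5: F2 acks idx 2 -> match: F0=0 F1=0 F2=2; commitIndex=0
Op 6: F2 acks idx 1 -> match: F0=0 F1=0 F2=2; commitIndex=0
Op 7: append 3 -> log_len=8
Op 8: append 2 -> log_len=10
Op 9: append 3 -> log_len=13
Op 10: F1 acks idx 8 -> match: F0=0 F1=8 F2=2; commitIndex=2
Op 11: append 3 -> log_len=16

Answer: 8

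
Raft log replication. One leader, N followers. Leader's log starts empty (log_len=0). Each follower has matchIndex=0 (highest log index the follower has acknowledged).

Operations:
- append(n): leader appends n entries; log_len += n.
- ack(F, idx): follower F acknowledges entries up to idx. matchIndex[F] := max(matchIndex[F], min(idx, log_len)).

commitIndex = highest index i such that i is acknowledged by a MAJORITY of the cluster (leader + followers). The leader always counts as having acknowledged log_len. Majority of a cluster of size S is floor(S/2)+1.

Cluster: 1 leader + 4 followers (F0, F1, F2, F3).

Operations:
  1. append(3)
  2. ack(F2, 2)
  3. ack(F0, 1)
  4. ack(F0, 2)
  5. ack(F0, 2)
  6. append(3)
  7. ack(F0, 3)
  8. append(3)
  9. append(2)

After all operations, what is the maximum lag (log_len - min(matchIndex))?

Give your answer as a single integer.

Answer: 11

Derivation:
Op 1: append 3 -> log_len=3
Op 2: F2 acks idx 2 -> match: F0=0 F1=0 F2=2 F3=0; commitIndex=0
Op 3: F0 acks idx 1 -> match: F0=1 F1=0 F2=2 F3=0; commitIndex=1
Op 4: F0 acks idx 2 -> match: F0=2 F1=0 F2=2 F3=0; commitIndex=2
Op 5: F0 acks idx 2 -> match: F0=2 F1=0 F2=2 F3=0; commitIndex=2
Op 6: append 3 -> log_len=6
Op 7: F0 acks idx 3 -> match: F0=3 F1=0 F2=2 F3=0; commitIndex=2
Op 8: append 3 -> log_len=9
Op 9: append 2 -> log_len=11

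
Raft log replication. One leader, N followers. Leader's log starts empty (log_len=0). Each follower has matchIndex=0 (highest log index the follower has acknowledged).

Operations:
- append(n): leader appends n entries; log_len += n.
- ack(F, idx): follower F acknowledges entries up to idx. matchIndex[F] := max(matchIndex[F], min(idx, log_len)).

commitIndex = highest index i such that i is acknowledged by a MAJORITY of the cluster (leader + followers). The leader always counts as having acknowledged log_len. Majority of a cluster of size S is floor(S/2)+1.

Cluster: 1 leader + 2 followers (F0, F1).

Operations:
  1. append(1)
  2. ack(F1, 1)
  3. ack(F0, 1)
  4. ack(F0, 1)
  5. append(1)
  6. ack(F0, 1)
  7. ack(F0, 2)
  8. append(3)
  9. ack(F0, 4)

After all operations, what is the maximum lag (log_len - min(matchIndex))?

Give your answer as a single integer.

Op 1: append 1 -> log_len=1
Op 2: F1 acks idx 1 -> match: F0=0 F1=1; commitIndex=1
Op 3: F0 acks idx 1 -> match: F0=1 F1=1; commitIndex=1
Op 4: F0 acks idx 1 -> match: F0=1 F1=1; commitIndex=1
Op 5: append 1 -> log_len=2
Op 6: F0 acks idx 1 -> match: F0=1 F1=1; commitIndex=1
Op 7: F0 acks idx 2 -> match: F0=2 F1=1; commitIndex=2
Op 8: append 3 -> log_len=5
Op 9: F0 acks idx 4 -> match: F0=4 F1=1; commitIndex=4

Answer: 4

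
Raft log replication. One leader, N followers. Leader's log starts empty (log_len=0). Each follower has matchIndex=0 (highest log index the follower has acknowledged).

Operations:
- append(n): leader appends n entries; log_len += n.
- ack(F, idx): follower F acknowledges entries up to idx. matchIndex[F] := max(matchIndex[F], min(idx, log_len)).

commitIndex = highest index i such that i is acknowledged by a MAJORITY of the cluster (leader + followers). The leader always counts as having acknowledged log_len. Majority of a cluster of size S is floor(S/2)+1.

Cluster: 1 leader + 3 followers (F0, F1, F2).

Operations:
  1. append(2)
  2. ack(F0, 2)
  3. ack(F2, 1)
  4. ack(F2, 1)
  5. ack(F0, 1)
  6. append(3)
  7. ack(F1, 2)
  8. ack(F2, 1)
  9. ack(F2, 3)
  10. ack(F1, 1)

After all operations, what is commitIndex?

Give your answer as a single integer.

Op 1: append 2 -> log_len=2
Op 2: F0 acks idx 2 -> match: F0=2 F1=0 F2=0; commitIndex=0
Op 3: F2 acks idx 1 -> match: F0=2 F1=0 F2=1; commitIndex=1
Op 4: F2 acks idx 1 -> match: F0=2 F1=0 F2=1; commitIndex=1
Op 5: F0 acks idx 1 -> match: F0=2 F1=0 F2=1; commitIndex=1
Op 6: append 3 -> log_len=5
Op 7: F1 acks idx 2 -> match: F0=2 F1=2 F2=1; commitIndex=2
Op 8: F2 acks idx 1 -> match: F0=2 F1=2 F2=1; commitIndex=2
Op 9: F2 acks idx 3 -> match: F0=2 F1=2 F2=3; commitIndex=2
Op 10: F1 acks idx 1 -> match: F0=2 F1=2 F2=3; commitIndex=2

Answer: 2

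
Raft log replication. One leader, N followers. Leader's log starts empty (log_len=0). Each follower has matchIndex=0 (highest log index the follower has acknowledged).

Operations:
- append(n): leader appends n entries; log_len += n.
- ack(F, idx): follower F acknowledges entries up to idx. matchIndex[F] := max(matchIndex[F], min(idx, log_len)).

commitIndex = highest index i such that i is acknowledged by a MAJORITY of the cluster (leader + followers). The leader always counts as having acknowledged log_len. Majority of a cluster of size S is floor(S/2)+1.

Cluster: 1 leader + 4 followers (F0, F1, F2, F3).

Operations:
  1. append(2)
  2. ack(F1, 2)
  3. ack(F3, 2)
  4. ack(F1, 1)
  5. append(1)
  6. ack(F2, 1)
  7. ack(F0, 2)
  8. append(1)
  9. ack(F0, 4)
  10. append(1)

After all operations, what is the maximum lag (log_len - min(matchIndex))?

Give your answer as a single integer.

Op 1: append 2 -> log_len=2
Op 2: F1 acks idx 2 -> match: F0=0 F1=2 F2=0 F3=0; commitIndex=0
Op 3: F3 acks idx 2 -> match: F0=0 F1=2 F2=0 F3=2; commitIndex=2
Op 4: F1 acks idx 1 -> match: F0=0 F1=2 F2=0 F3=2; commitIndex=2
Op 5: append 1 -> log_len=3
Op 6: F2 acks idx 1 -> match: F0=0 F1=2 F2=1 F3=2; commitIndex=2
Op 7: F0 acks idx 2 -> match: F0=2 F1=2 F2=1 F3=2; commitIndex=2
Op 8: append 1 -> log_len=4
Op 9: F0 acks idx 4 -> match: F0=4 F1=2 F2=1 F3=2; commitIndex=2
Op 10: append 1 -> log_len=5

Answer: 4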